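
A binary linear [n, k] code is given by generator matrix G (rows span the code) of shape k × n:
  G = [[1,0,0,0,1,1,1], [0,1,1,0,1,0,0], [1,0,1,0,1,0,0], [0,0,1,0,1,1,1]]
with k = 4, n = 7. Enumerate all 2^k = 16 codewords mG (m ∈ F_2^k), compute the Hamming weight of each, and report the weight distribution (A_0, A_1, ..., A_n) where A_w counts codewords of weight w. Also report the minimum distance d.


Weight distribution: A_0 = 1, A_1 = 1, A_2 = 3, A_3 = 6, A_4 = 3, A_5 = 1, A_6 = 1. Minimum distance d = 1.

Enumerate all 2^4 = 16 messages m ∈ F_2^4.
For each, compute codeword c = mG in F_2^7, then tally its weight.
  m = 0000 → c = 0000000, weight = 0.
  m = 1000 → c = 1000111, weight = 4.
  m = 0100 → c = 0110100, weight = 3.
  m = 1100 → c = 1110011, weight = 5.
  m = 0010 → c = 1010100, weight = 3.
  m = 1010 → c = 0010011, weight = 3.
  m = 0110 → c = 1100000, weight = 2.
  m = 1110 → c = 0100111, weight = 4.
  m = 0001 → c = 0010111, weight = 4.
  m = 1001 → c = 1010000, weight = 2.
  m = 0101 → c = 0100011, weight = 3.
  m = 1101 → c = 1100100, weight = 3.
  m = 0011 → c = 1000011, weight = 3.
  m = 1011 → c = 0000100, weight = 1.
  m = 0111 → c = 1110111, weight = 6.
  m = 1111 → c = 0110000, weight = 2.
Tally weights:
  weight 0: 1 codewords.
  weight 1: 1 codewords.
  weight 2: 3 codewords.
  weight 3: 6 codewords.
  weight 4: 3 codewords.
  weight 5: 1 codewords.
  weight 6: 1 codewords.
Minimum distance d = smallest w > 0 with A_w > 0 = 1.
Sanity: Σ A_w = 16 = 2^4 = 16 ✓.


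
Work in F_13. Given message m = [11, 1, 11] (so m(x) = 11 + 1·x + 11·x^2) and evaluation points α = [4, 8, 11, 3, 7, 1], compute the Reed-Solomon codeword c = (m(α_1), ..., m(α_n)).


c = [9, 8, 1, 9, 11, 10]

Message polynomial: m(x) = 11 + 1·x + 11·x^2 (mod 13).
For each evaluation point α_i, compute m(α_i) mod 13:
  α_1 = 4: Horner steps 11 → 6 → 9, so m(4) = 9.
  α_2 = 8: Horner steps 11 → 11 → 8, so m(8) = 8.
  α_3 = 11: Horner steps 11 → 5 → 1, so m(11) = 1.
  α_4 = 3: Horner steps 11 → 8 → 9, so m(3) = 9.
  α_5 = 7: Horner steps 11 → 0 → 11, so m(7) = 11.
  α_6 = 1: Horner steps 11 → 12 → 10, so m(1) = 10.
Codeword c = [9, 8, 1, 9, 11, 10] ∈ F_13^6.


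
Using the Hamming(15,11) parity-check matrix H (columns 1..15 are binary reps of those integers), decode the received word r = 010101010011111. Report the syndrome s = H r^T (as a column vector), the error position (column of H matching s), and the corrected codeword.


s = (0, 0, 1, 1)^T, error position = 3, corrected codeword c = 011101010011111

Compute s = H r^T mod 2 one row at a time:
  s_1 = 1 + 0 + 0 + 1 + 1 + 1 + 1 + 1 = 6 ≡ 0 (mod 2).
  s_2 = 1 + 0 + 1 + 0 + 1 + 1 + 1 + 1 = 6 ≡ 0 (mod 2).
  s_3 = 1 + 0 + 1 + 0 + 0 + 1 + 1 + 1 = 5 ≡ 1 (mod 2).
  s_4 = 0 + 0 + 0 + 0 + 0 + 1 + 1 + 1 = 3 ≡ 1 (mod 2).
s = (0, 0, 1, 1)^T — this equals column 3 of H (binary 0011), so error is at position 3.
Correct: flip bit 3 of r = 010101010011111 to get c = 011101010011111.


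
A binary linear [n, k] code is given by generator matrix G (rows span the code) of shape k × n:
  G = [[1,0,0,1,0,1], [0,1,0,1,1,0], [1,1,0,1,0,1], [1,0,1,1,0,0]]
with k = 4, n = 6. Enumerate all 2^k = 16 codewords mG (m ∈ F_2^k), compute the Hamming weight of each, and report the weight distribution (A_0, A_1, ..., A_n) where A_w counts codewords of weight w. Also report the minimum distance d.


Weight distribution: A_0 = 1, A_1 = 1, A_2 = 2, A_3 = 6, A_4 = 5, A_5 = 1. Minimum distance d = 1.

Enumerate all 2^4 = 16 messages m ∈ F_2^4.
For each, compute codeword c = mG in F_2^6, then tally its weight.
  m = 0000 → c = 000000, weight = 0.
  m = 1000 → c = 100101, weight = 3.
  m = 0100 → c = 010110, weight = 3.
  m = 1100 → c = 110011, weight = 4.
  m = 0010 → c = 110101, weight = 4.
  m = 1010 → c = 010000, weight = 1.
  m = 0110 → c = 100011, weight = 3.
  m = 1110 → c = 000110, weight = 2.
  m = 0001 → c = 101100, weight = 3.
  m = 1001 → c = 001001, weight = 2.
  m = 0101 → c = 111010, weight = 4.
  m = 1101 → c = 011111, weight = 5.
  m = 0011 → c = 011001, weight = 3.
  m = 1011 → c = 111100, weight = 4.
  m = 0111 → c = 001111, weight = 4.
  m = 1111 → c = 101010, weight = 3.
Tally weights:
  weight 0: 1 codewords.
  weight 1: 1 codewords.
  weight 2: 2 codewords.
  weight 3: 6 codewords.
  weight 4: 5 codewords.
  weight 5: 1 codewords.
Minimum distance d = smallest w > 0 with A_w > 0 = 1.
Sanity: Σ A_w = 16 = 2^4 = 16 ✓.


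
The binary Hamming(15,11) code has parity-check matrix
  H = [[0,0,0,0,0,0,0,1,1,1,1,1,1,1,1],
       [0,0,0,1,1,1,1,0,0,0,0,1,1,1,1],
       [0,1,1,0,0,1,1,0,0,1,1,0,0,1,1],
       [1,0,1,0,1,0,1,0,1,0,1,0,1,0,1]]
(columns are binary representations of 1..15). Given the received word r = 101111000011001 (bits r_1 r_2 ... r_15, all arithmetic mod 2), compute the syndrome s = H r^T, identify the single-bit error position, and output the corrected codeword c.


s = (1, 1, 0, 1)^T, error position = 13, corrected codeword c = 101111000011101

Compute s = H r^T mod 2 one row at a time:
  s_1 = 0 + 0 + 0 + 1 + 1 + 0 + 0 + 1 = 3 ≡ 1 (mod 2).
  s_2 = 1 + 1 + 1 + 0 + 1 + 0 + 0 + 1 = 5 ≡ 1 (mod 2).
  s_3 = 0 + 1 + 1 + 0 + 0 + 1 + 0 + 1 = 4 ≡ 0 (mod 2).
  s_4 = 1 + 1 + 1 + 0 + 0 + 1 + 0 + 1 = 5 ≡ 1 (mod 2).
s = (1, 1, 0, 1)^T — this equals column 13 of H (binary 1101), so error is at position 13.
Correct: flip bit 13 of r = 101111000011001 to get c = 101111000011101.


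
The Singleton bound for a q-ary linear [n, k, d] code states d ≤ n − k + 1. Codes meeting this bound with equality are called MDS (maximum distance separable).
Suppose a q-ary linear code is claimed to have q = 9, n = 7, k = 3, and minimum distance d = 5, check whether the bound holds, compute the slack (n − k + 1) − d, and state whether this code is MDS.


Singleton RHS = n − k + 1 = 5, slack = 0, bound satisfied, MDS.

Singleton bound: d ≤ n − k + 1.
Here n = 7, k = 3, so n − k + 1 = 5.
Given d = 5, check d ≤ 5: YES.
Slack = (n − k + 1) − d = 0.
The code is MDS (slack = 0).
Description: the claimed parameters are [7, 3, 5]_9; such a code would be MDS (meets Singleton bound).


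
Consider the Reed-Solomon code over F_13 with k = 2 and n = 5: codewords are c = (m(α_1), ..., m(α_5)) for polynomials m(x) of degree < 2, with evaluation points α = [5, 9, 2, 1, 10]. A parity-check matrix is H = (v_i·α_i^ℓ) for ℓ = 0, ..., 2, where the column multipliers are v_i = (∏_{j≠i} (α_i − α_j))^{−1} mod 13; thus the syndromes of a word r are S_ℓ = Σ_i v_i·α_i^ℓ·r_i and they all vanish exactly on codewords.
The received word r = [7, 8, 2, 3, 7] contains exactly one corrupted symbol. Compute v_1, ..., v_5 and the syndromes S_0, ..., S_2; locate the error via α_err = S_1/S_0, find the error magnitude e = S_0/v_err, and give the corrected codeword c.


S = (10, 11, 3), error at position 1, error magnitude e = 8, c = [12, 8, 2, 3, 7].

Step 1: column multipliers v_i = (∏_{j≠i}(α_i − α_j))^{−1} mod 13.
  i = 1 (α = 5): (5−9)(5−2)(5−1)(5−10) = (−4)·3·4·(−5) = 240 ≡ 6, so v_1 = 6^{−1} = 11 (mod 13).
  i = 2 (α = 9): (9−5)(9−2)(9−1)(9−10) = 4·7·8·(−1) = −224 ≡ 10, so v_2 = 10^{−1} = 4 (mod 13).
  i = 3 (α = 2): (2−5)(2−9)(2−1)(2−10) = (−3)·(−7)·1·(−8) = −168 ≡ 1, so v_3 = 1^{−1} = 1 (mod 13).
  i = 4 (α = 1): (1−5)(1−9)(1−2)(1−10) = (−4)·(−8)·(−1)·(−9) = 288 ≡ 2, so v_4 = 2^{−1} = 7 (mod 13).
  i = 5 (α = 10): (10−5)(10−9)(10−2)(10−1) = 5·1·8·9 = 360 ≡ 9, so v_5 = 9^{−1} = 3 (mod 13).
  v = [11, 4, 1, 7, 3].
Step 2: syndromes of r = [7, 8, 2, 3, 7] (all sums mod 13).
  S_0 = Σ v_i r_i = 11·7 + 4·8 + 1·2 + 7·3 + 3·7 = 153 ≡ 10.
  S_1 = Σ v_i α_i r_i = 11·5·7 + 4·9·8 + 1·2·2 + 7·1·3 + 3·10·7 = 908 ≡ 11.
  α_i^2 mod 13 = [12, 3, 4, 1, 9].
  S_2 = Σ v_i α_i^2 r_i = 11·12·7 + 4·3·8 + 1·4·2 + 7·1·3 + 3·9·7 = 1238 ≡ 3.
  S = (10, 11, 3) ≠ 0, so r is not a codeword (an error is present).
Step 3: locate the error. For a single error e at position i, S_ℓ = v_i·e·α_i^ℓ, so α_err = S_1/S_0.
  S_0^{−1} = 10^{−1} = 4 (mod 13), so α_err = 11·4 = 44 ≡ 5 = α_1. Error position i = 1.
  Consistency check: S_2/S_1 = 3·6 = 18 ≡ 5 = α_err ✓ (single-error assumption holds).
Step 4: error magnitude e = S_0/v_1 = S_0·∏_{j≠1}(α_1 − α_j) = 10·6 = 60 ≡ 8 (mod 13).
Step 5: correct position 1: c_1 = r_1 − e = 7 − 8 ≡ 12 (mod 13). Hence c = [12, 8, 2, 3, 7].
  Check: interpolating c through the α_i gives m(x) = 4 + 12·x (degree < 2) with m(α_i) = c_i for every i, so c is indeed a codeword.


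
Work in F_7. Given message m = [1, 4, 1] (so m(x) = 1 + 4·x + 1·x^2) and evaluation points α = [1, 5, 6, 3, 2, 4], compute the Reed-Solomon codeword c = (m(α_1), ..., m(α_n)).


c = [6, 4, 5, 1, 6, 5]

Message polynomial: m(x) = 1 + 4·x + 1·x^2 (mod 7).
For each evaluation point α_i, compute m(α_i) mod 7:
  α_1 = 1: Horner steps 1 → 5 → 6, so m(1) = 6.
  α_2 = 5: Horner steps 1 → 2 → 4, so m(5) = 4.
  α_3 = 6: Horner steps 1 → 3 → 5, so m(6) = 5.
  α_4 = 3: Horner steps 1 → 0 → 1, so m(3) = 1.
  α_5 = 2: Horner steps 1 → 6 → 6, so m(2) = 6.
  α_6 = 4: Horner steps 1 → 1 → 5, so m(4) = 5.
Codeword c = [6, 4, 5, 1, 6, 5] ∈ F_7^6.


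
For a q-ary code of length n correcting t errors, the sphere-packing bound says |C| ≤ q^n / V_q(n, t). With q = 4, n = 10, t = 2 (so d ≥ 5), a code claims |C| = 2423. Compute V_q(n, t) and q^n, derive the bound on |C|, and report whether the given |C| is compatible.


V_q(n, t) = 436, q^n = 1048576, Hamming bound = 2404, |C| = 2423 > bound (violated).

Step 1: Compute V_q(n, t) = Σ_{j=0}^2 C(n, j) (q−1)^j.
  j = 0: C(10,0)·(3)^0 = 1·1 = 1.
  j = 1: C(10,1)·(3)^1 = 10·3 = 30.
  j = 2: C(10,2)·(3)^2 = 45·9 = 405.
  V_q(n, t) = 1 + 30 + 405 = 436.
Step 2: q^n = 4^10 = 1048576.
Step 3: Hamming bound ⌊q^n / V_q(n,t)⌋ = ⌊1048576/436⌋ = 2404.
Step 4: Compare |C| = 2423 to 2404: violated.
The claimed |C| lies above the Hamming bound, so no 4-ary code of length 10 with d ≥ 5 can have 2423 codewords.


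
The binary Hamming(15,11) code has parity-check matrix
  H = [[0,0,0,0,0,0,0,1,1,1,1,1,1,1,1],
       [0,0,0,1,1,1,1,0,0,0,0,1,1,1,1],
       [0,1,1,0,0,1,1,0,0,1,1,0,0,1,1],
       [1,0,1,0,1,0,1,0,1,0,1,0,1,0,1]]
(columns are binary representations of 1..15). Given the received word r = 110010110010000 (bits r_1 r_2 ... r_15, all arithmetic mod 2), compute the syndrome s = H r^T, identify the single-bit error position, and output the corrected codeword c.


s = (0, 0, 1, 0)^T, error position = 2, corrected codeword c = 100010110010000

Compute s = H r^T mod 2 one row at a time:
  s_1 = 1 + 0 + 0 + 1 + 0 + 0 + 0 + 0 = 2 ≡ 0 (mod 2).
  s_2 = 0 + 1 + 0 + 1 + 0 + 0 + 0 + 0 = 2 ≡ 0 (mod 2).
  s_3 = 1 + 0 + 0 + 1 + 0 + 1 + 0 + 0 = 3 ≡ 1 (mod 2).
  s_4 = 1 + 0 + 1 + 1 + 0 + 1 + 0 + 0 = 4 ≡ 0 (mod 2).
s = (0, 0, 1, 0)^T — this equals column 2 of H (binary 0010), so error is at position 2.
Correct: flip bit 2 of r = 110010110010000 to get c = 100010110010000.


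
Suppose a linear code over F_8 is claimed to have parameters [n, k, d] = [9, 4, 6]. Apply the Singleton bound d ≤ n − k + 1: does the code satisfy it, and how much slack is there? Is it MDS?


Singleton RHS = n − k + 1 = 6, slack = 0, bound satisfied, MDS.

Singleton bound: d ≤ n − k + 1.
Here n = 9, k = 4, so n − k + 1 = 6.
Given d = 6, check d ≤ 6: YES.
Slack = (n − k + 1) − d = 0.
The code is MDS (slack = 0).
Description: the claimed parameters are [9, 4, 6]_8; such a code would be MDS (meets Singleton bound).


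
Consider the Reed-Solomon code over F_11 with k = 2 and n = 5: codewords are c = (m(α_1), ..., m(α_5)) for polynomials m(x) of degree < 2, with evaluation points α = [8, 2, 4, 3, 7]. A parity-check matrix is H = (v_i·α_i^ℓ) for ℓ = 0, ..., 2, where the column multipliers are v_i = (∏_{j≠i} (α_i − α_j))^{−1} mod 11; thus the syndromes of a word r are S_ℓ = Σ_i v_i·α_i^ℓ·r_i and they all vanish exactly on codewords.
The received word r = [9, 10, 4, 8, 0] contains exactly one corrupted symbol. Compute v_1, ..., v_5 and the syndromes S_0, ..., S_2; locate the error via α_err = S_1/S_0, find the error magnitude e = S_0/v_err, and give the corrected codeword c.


S = (10, 7, 6), error at position 3, error magnitude e = 9, c = [9, 10, 6, 8, 0].

Step 1: column multipliers v_i = (∏_{j≠i}(α_i − α_j))^{−1} mod 11.
  i = 1 (α = 8): (8−2)(8−4)(8−3)(8−7) = 6·4·5·1 = 120 ≡ 10, so v_1 = 10^{−1} = 10 (mod 11).
  i = 2 (α = 2): (2−8)(2−4)(2−3)(2−7) = (−6)·(−2)·(−1)·(−5) = 60 ≡ 5, so v_2 = 5^{−1} = 9 (mod 11).
  i = 3 (α = 4): (4−8)(4−2)(4−3)(4−7) = (−4)·2·1·(−3) = 24 ≡ 2, so v_3 = 2^{−1} = 6 (mod 11).
  i = 4 (α = 3): (3−8)(3−2)(3−4)(3−7) = (−5)·1·(−1)·(−4) = −20 ≡ 2, so v_4 = 2^{−1} = 6 (mod 11).
  i = 5 (α = 7): (7−8)(7−2)(7−4)(7−3) = (−1)·5·3·4 = −60 ≡ 6, so v_5 = 6^{−1} = 2 (mod 11).
  v = [10, 9, 6, 6, 2].
Step 2: syndromes of r = [9, 10, 4, 8, 0] (all sums mod 11).
  S_0 = Σ v_i r_i = 10·9 + 9·10 + 6·4 + 6·8 + 2·0 = 252 ≡ 10.
  S_1 = Σ v_i α_i r_i = 10·8·9 + 9·2·10 + 6·4·4 + 6·3·8 + 2·7·0 = 1140 ≡ 7.
  α_i^2 mod 11 = [9, 4, 5, 9, 5].
  S_2 = Σ v_i α_i^2 r_i = 10·9·9 + 9·4·10 + 6·5·4 + 6·9·8 + 2·5·0 = 1722 ≡ 6.
  S = (10, 7, 6) ≠ 0, so r is not a codeword (an error is present).
Step 3: locate the error. For a single error e at position i, S_ℓ = v_i·e·α_i^ℓ, so α_err = S_1/S_0.
  S_0^{−1} = 10^{−1} = 10 (mod 11), so α_err = 7·10 = 70 ≡ 4 = α_3. Error position i = 3.
  Consistency check: S_2/S_1 = 6·8 = 48 ≡ 4 = α_err ✓ (single-error assumption holds).
Step 4: error magnitude e = S_0/v_3 = S_0·∏_{j≠3}(α_3 − α_j) = 10·2 = 20 ≡ 9 (mod 11).
Step 5: correct position 3: c_3 = r_3 − e = 4 − 9 ≡ 6 (mod 11). Hence c = [9, 10, 6, 8, 0].
  Check: interpolating c through the α_i gives m(x) = 3 + 9·x (degree < 2) with m(α_i) = c_i for every i, so c is indeed a codeword.


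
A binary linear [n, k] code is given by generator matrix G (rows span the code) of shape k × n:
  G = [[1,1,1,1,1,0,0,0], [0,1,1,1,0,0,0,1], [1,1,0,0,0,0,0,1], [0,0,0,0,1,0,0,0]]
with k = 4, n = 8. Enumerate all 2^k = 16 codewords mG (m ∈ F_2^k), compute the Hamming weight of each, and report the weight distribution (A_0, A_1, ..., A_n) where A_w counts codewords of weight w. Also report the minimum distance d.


Weight distribution: A_0 = 1, A_1 = 2, A_2 = 2, A_3 = 4, A_4 = 5, A_5 = 2. Minimum distance d = 1.

Enumerate all 2^4 = 16 messages m ∈ F_2^4.
For each, compute codeword c = mG in F_2^8, then tally its weight.
  m = 0000 → c = 00000000, weight = 0.
  m = 1000 → c = 11111000, weight = 5.
  m = 0100 → c = 01110001, weight = 4.
  m = 1100 → c = 10001001, weight = 3.
  m = 0010 → c = 11000001, weight = 3.
  m = 1010 → c = 00111001, weight = 4.
  m = 0110 → c = 10110000, weight = 3.
  m = 1110 → c = 01001000, weight = 2.
  m = 0001 → c = 00001000, weight = 1.
  m = 1001 → c = 11110000, weight = 4.
  m = 0101 → c = 01111001, weight = 5.
  m = 1101 → c = 10000001, weight = 2.
  m = 0011 → c = 11001001, weight = 4.
  m = 1011 → c = 00110001, weight = 3.
  m = 0111 → c = 10111000, weight = 4.
  m = 1111 → c = 01000000, weight = 1.
Tally weights:
  weight 0: 1 codewords.
  weight 1: 2 codewords.
  weight 2: 2 codewords.
  weight 3: 4 codewords.
  weight 4: 5 codewords.
  weight 5: 2 codewords.
Minimum distance d = smallest w > 0 with A_w > 0 = 1.
Sanity: Σ A_w = 16 = 2^4 = 16 ✓.


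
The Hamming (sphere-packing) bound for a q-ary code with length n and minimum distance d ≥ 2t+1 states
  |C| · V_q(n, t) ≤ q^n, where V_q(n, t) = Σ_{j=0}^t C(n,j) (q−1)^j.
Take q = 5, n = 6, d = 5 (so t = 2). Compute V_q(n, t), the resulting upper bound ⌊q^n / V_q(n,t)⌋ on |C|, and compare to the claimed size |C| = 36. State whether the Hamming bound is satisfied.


V_q(n, t) = 265, q^n = 15625, Hamming bound = 58, |C| = 36 ≤ bound (satisfied).

Step 1: Compute V_q(n, t) = Σ_{j=0}^2 C(n, j) (q−1)^j.
  j = 0: C(6,0)·(4)^0 = 1·1 = 1.
  j = 1: C(6,1)·(4)^1 = 6·4 = 24.
  j = 2: C(6,2)·(4)^2 = 15·16 = 240.
  V_q(n, t) = 1 + 24 + 240 = 265.
Step 2: q^n = 5^6 = 15625.
Step 3: Hamming bound ⌊q^n / V_q(n,t)⌋ = ⌊15625/265⌋ = 58.
Step 4: Compare |C| = 36 to 58: satisfied.
The claimed |C| lies below the Hamming bound.


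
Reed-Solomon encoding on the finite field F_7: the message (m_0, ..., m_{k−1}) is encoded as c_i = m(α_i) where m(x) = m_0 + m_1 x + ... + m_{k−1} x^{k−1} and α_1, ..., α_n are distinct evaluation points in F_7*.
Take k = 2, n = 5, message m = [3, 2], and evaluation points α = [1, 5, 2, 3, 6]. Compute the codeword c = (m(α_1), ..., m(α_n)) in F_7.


c = [5, 6, 0, 2, 1]

Message polynomial: m(x) = 3 + 2·x (mod 7).
For each evaluation point α_i, compute m(α_i) mod 7:
  α_1 = 1: Horner steps 2 → 5, so m(1) = 5.
  α_2 = 5: Horner steps 2 → 6, so m(5) = 6.
  α_3 = 2: Horner steps 2 → 0, so m(2) = 0.
  α_4 = 3: Horner steps 2 → 2, so m(3) = 2.
  α_5 = 6: Horner steps 2 → 1, so m(6) = 1.
Codeword c = [5, 6, 0, 2, 1] ∈ F_7^5.


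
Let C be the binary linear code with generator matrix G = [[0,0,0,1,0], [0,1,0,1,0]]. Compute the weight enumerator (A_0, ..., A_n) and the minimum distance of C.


Weight distribution: A_0 = 1, A_1 = 2, A_2 = 1. Minimum distance d = 1.

Enumerate all 2^2 = 4 messages m ∈ F_2^2.
For each, compute codeword c = mG in F_2^5, then tally its weight.
  m = 00 → c = 00000, weight = 0.
  m = 10 → c = 00010, weight = 1.
  m = 01 → c = 01010, weight = 2.
  m = 11 → c = 01000, weight = 1.
Tally weights:
  weight 0: 1 codewords.
  weight 1: 2 codewords.
  weight 2: 1 codewords.
Minimum distance d = smallest w > 0 with A_w > 0 = 1.
Sanity: Σ A_w = 4 = 2^2 = 4 ✓.


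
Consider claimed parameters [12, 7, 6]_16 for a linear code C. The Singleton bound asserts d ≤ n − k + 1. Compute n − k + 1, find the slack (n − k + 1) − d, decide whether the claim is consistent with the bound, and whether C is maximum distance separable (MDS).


Singleton RHS = n − k + 1 = 6, slack = 0, bound satisfied, MDS.

Singleton bound: d ≤ n − k + 1.
Here n = 12, k = 7, so n − k + 1 = 6.
Given d = 6, check d ≤ 6: YES.
Slack = (n − k + 1) − d = 0.
The code is MDS (slack = 0).
Description: the claimed parameters are [12, 7, 6]_16; such a code would be MDS (meets Singleton bound).


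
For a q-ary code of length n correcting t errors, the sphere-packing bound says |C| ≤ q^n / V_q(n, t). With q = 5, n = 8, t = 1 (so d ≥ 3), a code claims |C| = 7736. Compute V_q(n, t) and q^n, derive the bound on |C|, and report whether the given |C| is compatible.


V_q(n, t) = 33, q^n = 390625, Hamming bound = 11837, |C| = 7736 ≤ bound (satisfied).

Step 1: Compute V_q(n, t) = Σ_{j=0}^1 C(n, j) (q−1)^j.
  j = 0: C(8,0)·(4)^0 = 1·1 = 1.
  j = 1: C(8,1)·(4)^1 = 8·4 = 32.
  V_q(n, t) = 1 + 32 = 33.
Step 2: q^n = 5^8 = 390625.
Step 3: Hamming bound ⌊q^n / V_q(n,t)⌋ = ⌊390625/33⌋ = 11837.
Step 4: Compare |C| = 7736 to 11837: satisfied.
The claimed |C| lies below the Hamming bound.


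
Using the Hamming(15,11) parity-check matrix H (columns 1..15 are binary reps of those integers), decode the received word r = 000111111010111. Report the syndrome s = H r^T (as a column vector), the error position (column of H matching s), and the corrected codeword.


s = (0, 1, 1, 0)^T, error position = 6, corrected codeword c = 000110111010111

Compute s = H r^T mod 2 one row at a time:
  s_1 = 1 + 1 + 0 + 1 + 0 + 1 + 1 + 1 = 6 ≡ 0 (mod 2).
  s_2 = 1 + 1 + 1 + 1 + 0 + 1 + 1 + 1 = 7 ≡ 1 (mod 2).
  s_3 = 0 + 0 + 1 + 1 + 0 + 1 + 1 + 1 = 5 ≡ 1 (mod 2).
  s_4 = 0 + 0 + 1 + 1 + 1 + 1 + 1 + 1 = 6 ≡ 0 (mod 2).
s = (0, 1, 1, 0)^T — this equals column 6 of H (binary 0110), so error is at position 6.
Correct: flip bit 6 of r = 000111111010111 to get c = 000110111010111.


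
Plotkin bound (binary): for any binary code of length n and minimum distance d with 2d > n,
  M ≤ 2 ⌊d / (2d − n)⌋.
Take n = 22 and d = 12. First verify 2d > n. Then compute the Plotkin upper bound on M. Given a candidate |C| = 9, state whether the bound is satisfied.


Plotkin bound M ≤ 12; given |C| = 9 ≤ bound (satisfied).

Check applicability: 2d = 24, n = 22.
2d − n = 2 > 0, so Plotkin applies.
Compute d/(2d−n) = 12/2 ≈ 6.0000.
⌊d/(2d−n)⌋ = 6.
Plotkin bound: M ≤ 2·6 = 12.
Given |C| = 9, check: satisfied.
This |C| is below the Plotkin bound.


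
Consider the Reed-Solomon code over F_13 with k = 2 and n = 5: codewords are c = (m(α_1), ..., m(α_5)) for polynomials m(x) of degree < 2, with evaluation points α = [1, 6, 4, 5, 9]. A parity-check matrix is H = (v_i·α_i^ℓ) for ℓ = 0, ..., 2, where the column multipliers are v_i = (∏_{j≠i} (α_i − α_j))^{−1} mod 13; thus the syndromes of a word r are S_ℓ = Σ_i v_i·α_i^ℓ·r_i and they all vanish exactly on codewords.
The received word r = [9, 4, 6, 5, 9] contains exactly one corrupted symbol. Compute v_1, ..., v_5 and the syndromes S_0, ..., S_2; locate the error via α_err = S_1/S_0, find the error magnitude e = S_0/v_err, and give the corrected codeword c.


S = (5, 6, 2), error at position 5, error magnitude e = 8, c = [9, 4, 6, 5, 1].

Step 1: column multipliers v_i = (∏_{j≠i}(α_i − α_j))^{−1} mod 13.
  i = 1 (α = 1): (1−6)(1−4)(1−5)(1−9) = (−5)·(−3)·(−4)·(−8) = 480 ≡ 12, so v_1 = 12^{−1} = 12 (mod 13).
  i = 2 (α = 6): (6−1)(6−4)(6−5)(6−9) = 5·2·1·(−3) = −30 ≡ 9, so v_2 = 9^{−1} = 3 (mod 13).
  i = 3 (α = 4): (4−1)(4−6)(4−5)(4−9) = 3·(−2)·(−1)·(−5) = −30 ≡ 9, so v_3 = 9^{−1} = 3 (mod 13).
  i = 4 (α = 5): (5−1)(5−6)(5−4)(5−9) = 4·(−1)·1·(−4) = 16 ≡ 3, so v_4 = 3^{−1} = 9 (mod 13).
  i = 5 (α = 9): (9−1)(9−6)(9−4)(9−5) = 8·3·5·4 = 480 ≡ 12, so v_5 = 12^{−1} = 12 (mod 13).
  v = [12, 3, 3, 9, 12].
Step 2: syndromes of r = [9, 4, 6, 5, 9] (all sums mod 13).
  S_0 = Σ v_i r_i = 12·9 + 3·4 + 3·6 + 9·5 + 12·9 = 291 ≡ 5.
  S_1 = Σ v_i α_i r_i = 12·1·9 + 3·6·4 + 3·4·6 + 9·5·5 + 12·9·9 = 1449 ≡ 6.
  α_i^2 mod 13 = [1, 10, 3, 12, 3].
  S_2 = Σ v_i α_i^2 r_i = 12·1·9 + 3·10·4 + 3·3·6 + 9·12·5 + 12·3·9 = 1146 ≡ 2.
  S = (5, 6, 2) ≠ 0, so r is not a codeword (an error is present).
Step 3: locate the error. For a single error e at position i, S_ℓ = v_i·e·α_i^ℓ, so α_err = S_1/S_0.
  S_0^{−1} = 5^{−1} = 8 (mod 13), so α_err = 6·8 = 48 ≡ 9 = α_5. Error position i = 5.
  Consistency check: S_2/S_1 = 2·11 = 22 ≡ 9 = α_err ✓ (single-error assumption holds).
Step 4: error magnitude e = S_0/v_5 = S_0·∏_{j≠5}(α_5 − α_j) = 5·12 = 60 ≡ 8 (mod 13).
Step 5: correct position 5: c_5 = r_5 − e = 9 − 8 ≡ 1 (mod 13). Hence c = [9, 4, 6, 5, 1].
  Check: interpolating c through the α_i gives m(x) = 10 + 12·x (degree < 2) with m(α_i) = c_i for every i, so c is indeed a codeword.


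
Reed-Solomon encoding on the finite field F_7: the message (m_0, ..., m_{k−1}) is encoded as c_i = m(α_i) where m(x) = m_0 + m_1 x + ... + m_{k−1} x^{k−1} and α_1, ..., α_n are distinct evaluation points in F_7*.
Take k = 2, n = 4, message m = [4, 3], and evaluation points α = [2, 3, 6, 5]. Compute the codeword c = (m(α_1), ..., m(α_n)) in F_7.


c = [3, 6, 1, 5]

Message polynomial: m(x) = 4 + 3·x (mod 7).
For each evaluation point α_i, compute m(α_i) mod 7:
  α_1 = 2: Horner steps 3 → 3, so m(2) = 3.
  α_2 = 3: Horner steps 3 → 6, so m(3) = 6.
  α_3 = 6: Horner steps 3 → 1, so m(6) = 1.
  α_4 = 5: Horner steps 3 → 5, so m(5) = 5.
Codeword c = [3, 6, 1, 5] ∈ F_7^4.


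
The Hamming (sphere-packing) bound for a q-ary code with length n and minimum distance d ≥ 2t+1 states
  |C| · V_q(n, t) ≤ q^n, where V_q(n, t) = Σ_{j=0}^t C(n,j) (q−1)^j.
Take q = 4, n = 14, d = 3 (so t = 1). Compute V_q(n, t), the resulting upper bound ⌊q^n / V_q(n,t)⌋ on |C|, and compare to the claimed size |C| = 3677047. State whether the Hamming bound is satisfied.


V_q(n, t) = 43, q^n = 268435456, Hamming bound = 6242685, |C| = 3677047 ≤ bound (satisfied).

Step 1: Compute V_q(n, t) = Σ_{j=0}^1 C(n, j) (q−1)^j.
  j = 0: C(14,0)·(3)^0 = 1·1 = 1.
  j = 1: C(14,1)·(3)^1 = 14·3 = 42.
  V_q(n, t) = 1 + 42 = 43.
Step 2: q^n = 4^14 = 268435456.
Step 3: Hamming bound ⌊q^n / V_q(n,t)⌋ = ⌊268435456/43⌋ = 6242685.
Step 4: Compare |C| = 3677047 to 6242685: satisfied.
The claimed |C| lies below the Hamming bound.


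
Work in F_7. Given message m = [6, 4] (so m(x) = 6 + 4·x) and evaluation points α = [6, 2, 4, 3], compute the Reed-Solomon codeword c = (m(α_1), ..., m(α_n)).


c = [2, 0, 1, 4]

Message polynomial: m(x) = 6 + 4·x (mod 7).
For each evaluation point α_i, compute m(α_i) mod 7:
  α_1 = 6: Horner steps 4 → 2, so m(6) = 2.
  α_2 = 2: Horner steps 4 → 0, so m(2) = 0.
  α_3 = 4: Horner steps 4 → 1, so m(4) = 1.
  α_4 = 3: Horner steps 4 → 4, so m(3) = 4.
Codeword c = [2, 0, 1, 4] ∈ F_7^4.


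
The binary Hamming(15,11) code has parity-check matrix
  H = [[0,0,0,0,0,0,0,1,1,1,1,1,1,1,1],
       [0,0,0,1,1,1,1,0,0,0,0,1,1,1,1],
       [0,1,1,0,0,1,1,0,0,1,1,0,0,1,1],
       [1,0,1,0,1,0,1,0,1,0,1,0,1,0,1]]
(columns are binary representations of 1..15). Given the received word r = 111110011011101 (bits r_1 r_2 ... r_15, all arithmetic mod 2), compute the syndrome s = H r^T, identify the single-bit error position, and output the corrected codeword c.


s = (0, 1, 0, 1)^T, error position = 5, corrected codeword c = 111100011011101

Compute s = H r^T mod 2 one row at a time:
  s_1 = 1 + 1 + 0 + 1 + 1 + 1 + 0 + 1 = 6 ≡ 0 (mod 2).
  s_2 = 1 + 1 + 0 + 0 + 1 + 1 + 0 + 1 = 5 ≡ 1 (mod 2).
  s_3 = 1 + 1 + 0 + 0 + 0 + 1 + 0 + 1 = 4 ≡ 0 (mod 2).
  s_4 = 1 + 1 + 1 + 0 + 1 + 1 + 1 + 1 = 7 ≡ 1 (mod 2).
s = (0, 1, 0, 1)^T — this equals column 5 of H (binary 0101), so error is at position 5.
Correct: flip bit 5 of r = 111110011011101 to get c = 111100011011101.


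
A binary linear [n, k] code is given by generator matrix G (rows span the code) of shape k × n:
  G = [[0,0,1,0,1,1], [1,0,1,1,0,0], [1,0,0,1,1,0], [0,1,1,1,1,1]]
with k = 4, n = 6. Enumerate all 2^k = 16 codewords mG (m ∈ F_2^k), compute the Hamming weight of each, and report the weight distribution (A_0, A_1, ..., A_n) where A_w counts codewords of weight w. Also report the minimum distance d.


Weight distribution: A_0 = 1, A_1 = 1, A_2 = 2, A_3 = 6, A_4 = 5, A_5 = 1. Minimum distance d = 1.

Enumerate all 2^4 = 16 messages m ∈ F_2^4.
For each, compute codeword c = mG in F_2^6, then tally its weight.
  m = 0000 → c = 000000, weight = 0.
  m = 1000 → c = 001011, weight = 3.
  m = 0100 → c = 101100, weight = 3.
  m = 1100 → c = 100111, weight = 4.
  m = 0010 → c = 100110, weight = 3.
  m = 1010 → c = 101101, weight = 4.
  m = 0110 → c = 001010, weight = 2.
  m = 1110 → c = 000001, weight = 1.
  m = 0001 → c = 011111, weight = 5.
  m = 1001 → c = 010100, weight = 2.
  m = 0101 → c = 110011, weight = 4.
  m = 1101 → c = 111000, weight = 3.
  m = 0011 → c = 111001, weight = 4.
  m = 1011 → c = 110010, weight = 3.
  m = 0111 → c = 010101, weight = 3.
  m = 1111 → c = 011110, weight = 4.
Tally weights:
  weight 0: 1 codewords.
  weight 1: 1 codewords.
  weight 2: 2 codewords.
  weight 3: 6 codewords.
  weight 4: 5 codewords.
  weight 5: 1 codewords.
Minimum distance d = smallest w > 0 with A_w > 0 = 1.
Sanity: Σ A_w = 16 = 2^4 = 16 ✓.


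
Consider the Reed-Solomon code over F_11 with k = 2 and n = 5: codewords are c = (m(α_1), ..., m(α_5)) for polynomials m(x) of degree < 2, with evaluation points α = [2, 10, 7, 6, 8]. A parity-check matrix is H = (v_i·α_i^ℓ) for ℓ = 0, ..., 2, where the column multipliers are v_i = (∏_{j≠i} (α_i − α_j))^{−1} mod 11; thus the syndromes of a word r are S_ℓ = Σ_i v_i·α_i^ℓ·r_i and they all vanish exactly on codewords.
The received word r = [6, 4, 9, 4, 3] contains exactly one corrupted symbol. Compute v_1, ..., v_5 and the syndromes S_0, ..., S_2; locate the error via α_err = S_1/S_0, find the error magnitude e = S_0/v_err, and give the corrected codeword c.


S = (7, 4, 7), error at position 2, error magnitude e = 2, c = [6, 2, 9, 4, 3].

Step 1: column multipliers v_i = (∏_{j≠i}(α_i − α_j))^{−1} mod 11.
  i = 1 (α = 2): (2−10)(2−7)(2−6)(2−8) = (−8)·(−5)·(−4)·(−6) = 960 ≡ 3, so v_1 = 3^{−1} = 4 (mod 11).
  i = 2 (α = 10): (10−2)(10−7)(10−6)(10−8) = 8·3·4·2 = 192 ≡ 5, so v_2 = 5^{−1} = 9 (mod 11).
  i = 3 (α = 7): (7−2)(7−10)(7−6)(7−8) = 5·(−3)·1·(−1) = 15 ≡ 4, so v_3 = 4^{−1} = 3 (mod 11).
  i = 4 (α = 6): (6−2)(6−10)(6−7)(6−8) = 4·(−4)·(−1)·(−2) = −32 ≡ 1, so v_4 = 1^{−1} = 1 (mod 11).
  i = 5 (α = 8): (8−2)(8−10)(8−7)(8−6) = 6·(−2)·1·2 = −24 ≡ 9, so v_5 = 9^{−1} = 5 (mod 11).
  v = [4, 9, 3, 1, 5].
Step 2: syndromes of r = [6, 4, 9, 4, 3] (all sums mod 11).
  S_0 = Σ v_i r_i = 4·6 + 9·4 + 3·9 + 1·4 + 5·3 = 106 ≡ 7.
  S_1 = Σ v_i α_i r_i = 4·2·6 + 9·10·4 + 3·7·9 + 1·6·4 + 5·8·3 = 741 ≡ 4.
  α_i^2 mod 11 = [4, 1, 5, 3, 9].
  S_2 = Σ v_i α_i^2 r_i = 4·4·6 + 9·1·4 + 3·5·9 + 1·3·4 + 5·9·3 = 414 ≡ 7.
  S = (7, 4, 7) ≠ 0, so r is not a codeword (an error is present).
Step 3: locate the error. For a single error e at position i, S_ℓ = v_i·e·α_i^ℓ, so α_err = S_1/S_0.
  S_0^{−1} = 7^{−1} = 8 (mod 11), so α_err = 4·8 = 32 ≡ 10 = α_2. Error position i = 2.
  Consistency check: S_2/S_1 = 7·3 = 21 ≡ 10 = α_err ✓ (single-error assumption holds).
Step 4: error magnitude e = S_0/v_2 = S_0·∏_{j≠2}(α_2 − α_j) = 7·5 = 35 ≡ 2 (mod 11).
Step 5: correct position 2: c_2 = r_2 − e = 4 − 2 ≡ 2 (mod 11). Hence c = [6, 2, 9, 4, 3].
  Check: interpolating c through the α_i gives m(x) = 7 + 5·x (degree < 2) with m(α_i) = c_i for every i, so c is indeed a codeword.


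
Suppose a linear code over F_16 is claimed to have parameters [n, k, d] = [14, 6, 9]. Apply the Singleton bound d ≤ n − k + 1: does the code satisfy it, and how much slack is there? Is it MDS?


Singleton RHS = n − k + 1 = 9, slack = 0, bound satisfied, MDS.

Singleton bound: d ≤ n − k + 1.
Here n = 14, k = 6, so n − k + 1 = 9.
Given d = 9, check d ≤ 9: YES.
Slack = (n − k + 1) − d = 0.
The code is MDS (slack = 0).
Description: the claimed parameters are [14, 6, 9]_16; such a code would be MDS (meets Singleton bound).


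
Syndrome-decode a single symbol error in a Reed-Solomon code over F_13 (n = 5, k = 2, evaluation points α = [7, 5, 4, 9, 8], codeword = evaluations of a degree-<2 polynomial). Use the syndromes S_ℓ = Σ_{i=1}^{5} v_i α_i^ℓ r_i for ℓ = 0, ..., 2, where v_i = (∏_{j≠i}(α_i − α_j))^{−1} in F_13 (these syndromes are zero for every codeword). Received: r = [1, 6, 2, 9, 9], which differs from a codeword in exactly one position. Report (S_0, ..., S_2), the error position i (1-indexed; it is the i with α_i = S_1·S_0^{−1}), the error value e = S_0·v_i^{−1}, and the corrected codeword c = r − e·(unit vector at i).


S = (4, 6, 9), error at position 5, error magnitude e = 4, c = [1, 6, 2, 9, 5].

Step 1: column multipliers v_i = (∏_{j≠i}(α_i − α_j))^{−1} mod 13.
  i = 1 (α = 7): (7−5)(7−4)(7−9)(7−8) = 2·3·(−2)·(−1) = 12 ≡ 12, so v_1 = 12^{−1} = 12 (mod 13).
  i = 2 (α = 5): (5−7)(5−4)(5−9)(5−8) = (−2)·1·(−4)·(−3) = −24 ≡ 2, so v_2 = 2^{−1} = 7 (mod 13).
  i = 3 (α = 4): (4−7)(4−5)(4−9)(4−8) = (−3)·(−1)·(−5)·(−4) = 60 ≡ 8, so v_3 = 8^{−1} = 5 (mod 13).
  i = 4 (α = 9): (9−7)(9−5)(9−4)(9−8) = 2·4·5·1 = 40 ≡ 1, so v_4 = 1^{−1} = 1 (mod 13).
  i = 5 (α = 8): (8−7)(8−5)(8−4)(8−9) = 1·3·4·(−1) = −12 ≡ 1, so v_5 = 1^{−1} = 1 (mod 13).
  v = [12, 7, 5, 1, 1].
Step 2: syndromes of r = [1, 6, 2, 9, 9] (all sums mod 13).
  S_0 = Σ v_i r_i = 12·1 + 7·6 + 5·2 + 1·9 + 1·9 = 82 ≡ 4.
  S_1 = Σ v_i α_i r_i = 12·7·1 + 7·5·6 + 5·4·2 + 1·9·9 + 1·8·9 = 487 ≡ 6.
  α_i^2 mod 13 = [10, 12, 3, 3, 12].
  S_2 = Σ v_i α_i^2 r_i = 12·10·1 + 7·12·6 + 5·3·2 + 1·3·9 + 1·12·9 = 789 ≡ 9.
  S = (4, 6, 9) ≠ 0, so r is not a codeword (an error is present).
Step 3: locate the error. For a single error e at position i, S_ℓ = v_i·e·α_i^ℓ, so α_err = S_1/S_0.
  S_0^{−1} = 4^{−1} = 10 (mod 13), so α_err = 6·10 = 60 ≡ 8 = α_5. Error position i = 5.
  Consistency check: S_2/S_1 = 9·11 = 99 ≡ 8 = α_err ✓ (single-error assumption holds).
Step 4: error magnitude e = S_0/v_5 = S_0·∏_{j≠5}(α_5 − α_j) = 4·1 = 4 ≡ 4 (mod 13).
Step 5: correct position 5: c_5 = r_5 − e = 9 − 4 ≡ 5 (mod 13). Hence c = [1, 6, 2, 9, 5].
  Check: interpolating c through the α_i gives m(x) = 12 + 4·x (degree < 2) with m(α_i) = c_i for every i, so c is indeed a codeword.


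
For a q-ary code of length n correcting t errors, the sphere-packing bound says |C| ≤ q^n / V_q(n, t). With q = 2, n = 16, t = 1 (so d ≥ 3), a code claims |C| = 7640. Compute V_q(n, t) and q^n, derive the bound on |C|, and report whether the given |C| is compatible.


V_q(n, t) = 17, q^n = 65536, Hamming bound = 3855, |C| = 7640 > bound (violated).

Step 1: Compute V_q(n, t) = Σ_{j=0}^1 C(n, j) (q−1)^j.
  j = 0: C(16,0)·(1)^0 = 1·1 = 1.
  j = 1: C(16,1)·(1)^1 = 16·1 = 16.
  V_q(n, t) = 1 + 16 = 17.
Step 2: q^n = 2^16 = 65536.
Step 3: Hamming bound ⌊q^n / V_q(n,t)⌋ = ⌊65536/17⌋ = 3855.
Step 4: Compare |C| = 7640 to 3855: violated.
The claimed |C| lies above the Hamming bound, so no 2-ary code of length 16 with d ≥ 3 can have 7640 codewords.


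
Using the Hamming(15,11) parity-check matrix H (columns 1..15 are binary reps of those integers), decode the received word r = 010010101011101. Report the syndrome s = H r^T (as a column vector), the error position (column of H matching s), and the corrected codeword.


s = (1, 1, 0, 0)^T, error position = 12, corrected codeword c = 010010101010101

Compute s = H r^T mod 2 one row at a time:
  s_1 = 0 + 1 + 0 + 1 + 1 + 1 + 0 + 1 = 5 ≡ 1 (mod 2).
  s_2 = 0 + 1 + 0 + 1 + 1 + 1 + 0 + 1 = 5 ≡ 1 (mod 2).
  s_3 = 1 + 0 + 0 + 1 + 0 + 1 + 0 + 1 = 4 ≡ 0 (mod 2).
  s_4 = 0 + 0 + 1 + 1 + 1 + 1 + 1 + 1 = 6 ≡ 0 (mod 2).
s = (1, 1, 0, 0)^T — this equals column 12 of H (binary 1100), so error is at position 12.
Correct: flip bit 12 of r = 010010101011101 to get c = 010010101010101.


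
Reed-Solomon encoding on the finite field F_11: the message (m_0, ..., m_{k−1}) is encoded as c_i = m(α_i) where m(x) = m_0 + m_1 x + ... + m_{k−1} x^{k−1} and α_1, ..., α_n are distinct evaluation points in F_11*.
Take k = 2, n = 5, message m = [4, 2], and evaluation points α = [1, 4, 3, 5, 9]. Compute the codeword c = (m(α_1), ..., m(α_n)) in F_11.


c = [6, 1, 10, 3, 0]

Message polynomial: m(x) = 4 + 2·x (mod 11).
For each evaluation point α_i, compute m(α_i) mod 11:
  α_1 = 1: Horner steps 2 → 6, so m(1) = 6.
  α_2 = 4: Horner steps 2 → 1, so m(4) = 1.
  α_3 = 3: Horner steps 2 → 10, so m(3) = 10.
  α_4 = 5: Horner steps 2 → 3, so m(5) = 3.
  α_5 = 9: Horner steps 2 → 0, so m(9) = 0.
Codeword c = [6, 1, 10, 3, 0] ∈ F_11^5.


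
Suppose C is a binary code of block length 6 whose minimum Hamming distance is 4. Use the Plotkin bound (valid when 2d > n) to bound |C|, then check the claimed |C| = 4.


Plotkin bound M ≤ 4; given |C| = 4 ≤ bound (satisfied).

Check applicability: 2d = 8, n = 6.
2d − n = 2 > 0, so Plotkin applies.
Compute d/(2d−n) = 4/2 ≈ 2.0000.
⌊d/(2d−n)⌋ = 2.
Plotkin bound: M ≤ 2·2 = 4.
Given |C| = 4, check: satisfied.
This |C| is at the Plotkin bound.


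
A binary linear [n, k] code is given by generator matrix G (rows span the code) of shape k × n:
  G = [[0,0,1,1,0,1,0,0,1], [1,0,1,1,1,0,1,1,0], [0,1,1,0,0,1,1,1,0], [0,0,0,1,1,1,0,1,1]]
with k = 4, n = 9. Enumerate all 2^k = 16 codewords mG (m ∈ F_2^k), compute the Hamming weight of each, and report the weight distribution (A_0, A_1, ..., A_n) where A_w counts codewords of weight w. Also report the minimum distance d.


Weight distribution: A_0 = 1, A_3 = 2, A_4 = 3, A_5 = 6, A_6 = 4. Minimum distance d = 3.

Enumerate all 2^4 = 16 messages m ∈ F_2^4.
For each, compute codeword c = mG in F_2^9, then tally its weight.
  m = 0000 → c = 000000000, weight = 0.
  m = 1000 → c = 001101001, weight = 4.
  m = 0100 → c = 101110110, weight = 6.
  m = 1100 → c = 100011111, weight = 6.
  m = 0010 → c = 011001110, weight = 5.
  m = 1010 → c = 010100111, weight = 5.
  m = 0110 → c = 110111000, weight = 5.
  m = 1110 → c = 111010001, weight = 5.
  m = 0001 → c = 000111011, weight = 5.
  m = 1001 → c = 001010010, weight = 3.
  m = 0101 → c = 101001101, weight = 5.
  m = 1101 → c = 100100100, weight = 3.
  m = 0011 → c = 011110101, weight = 6.
  m = 1011 → c = 010011100, weight = 4.
  m = 0111 → c = 110000011, weight = 4.
  m = 1111 → c = 111101010, weight = 6.
Tally weights:
  weight 0: 1 codewords.
  weight 3: 2 codewords.
  weight 4: 3 codewords.
  weight 5: 6 codewords.
  weight 6: 4 codewords.
Minimum distance d = smallest w > 0 with A_w > 0 = 3.
Sanity: Σ A_w = 16 = 2^4 = 16 ✓.


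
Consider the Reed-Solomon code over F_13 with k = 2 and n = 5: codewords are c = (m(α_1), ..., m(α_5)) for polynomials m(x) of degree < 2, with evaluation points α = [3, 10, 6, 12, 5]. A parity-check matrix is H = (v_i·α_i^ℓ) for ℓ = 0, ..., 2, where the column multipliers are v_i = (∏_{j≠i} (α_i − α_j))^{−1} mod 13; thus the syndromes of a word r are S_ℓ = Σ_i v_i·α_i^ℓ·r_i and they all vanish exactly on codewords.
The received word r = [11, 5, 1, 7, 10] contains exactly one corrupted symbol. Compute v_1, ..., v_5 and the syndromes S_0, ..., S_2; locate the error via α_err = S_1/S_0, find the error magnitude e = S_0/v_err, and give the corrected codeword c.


S = (11, 3, 2), error at position 5, error magnitude e = 10, c = [11, 5, 1, 7, 0].

Step 1: column multipliers v_i = (∏_{j≠i}(α_i − α_j))^{−1} mod 13.
  i = 1 (α = 3): (3−10)(3−6)(3−12)(3−5) = (−7)·(−3)·(−9)·(−2) = 378 ≡ 1, so v_1 = 1^{−1} = 1 (mod 13).
  i = 2 (α = 10): (10−3)(10−6)(10−12)(10−5) = 7·4·(−2)·5 = −280 ≡ 6, so v_2 = 6^{−1} = 11 (mod 13).
  i = 3 (α = 6): (6−3)(6−10)(6−12)(6−5) = 3·(−4)·(−6)·1 = 72 ≡ 7, so v_3 = 7^{−1} = 2 (mod 13).
  i = 4 (α = 12): (12−3)(12−10)(12−6)(12−5) = 9·2·6·7 = 756 ≡ 2, so v_4 = 2^{−1} = 7 (mod 13).
  i = 5 (α = 5): (5−3)(5−10)(5−6)(5−12) = 2·(−5)·(−1)·(−7) = −70 ≡ 8, so v_5 = 8^{−1} = 5 (mod 13).
  v = [1, 11, 2, 7, 5].
Step 2: syndromes of r = [11, 5, 1, 7, 10] (all sums mod 13).
  S_0 = Σ v_i r_i = 1·11 + 11·5 + 2·1 + 7·7 + 5·10 = 167 ≡ 11.
  S_1 = Σ v_i α_i r_i = 1·3·11 + 11·10·5 + 2·6·1 + 7·12·7 + 5·5·10 = 1433 ≡ 3.
  α_i^2 mod 13 = [9, 9, 10, 1, 12].
  S_2 = Σ v_i α_i^2 r_i = 1·9·11 + 11·9·5 + 2·10·1 + 7·1·7 + 5·12·10 = 1263 ≡ 2.
  S = (11, 3, 2) ≠ 0, so r is not a codeword (an error is present).
Step 3: locate the error. For a single error e at position i, S_ℓ = v_i·e·α_i^ℓ, so α_err = S_1/S_0.
  S_0^{−1} = 11^{−1} = 6 (mod 13), so α_err = 3·6 = 18 ≡ 5 = α_5. Error position i = 5.
  Consistency check: S_2/S_1 = 2·9 = 18 ≡ 5 = α_err ✓ (single-error assumption holds).
Step 4: error magnitude e = S_0/v_5 = S_0·∏_{j≠5}(α_5 − α_j) = 11·8 = 88 ≡ 10 (mod 13).
Step 5: correct position 5: c_5 = r_5 − e = 10 − 10 ≡ 0 (mod 13). Hence c = [11, 5, 1, 7, 0].
  Check: interpolating c through the α_i gives m(x) = 8 + 1·x (degree < 2) with m(α_i) = c_i for every i, so c is indeed a codeword.


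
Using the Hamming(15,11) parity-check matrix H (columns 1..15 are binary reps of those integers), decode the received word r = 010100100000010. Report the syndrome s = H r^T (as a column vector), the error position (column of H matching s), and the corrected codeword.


s = (1, 1, 1, 1)^T, error position = 15, corrected codeword c = 010100100000011

Compute s = H r^T mod 2 one row at a time:
  s_1 = 0 + 0 + 0 + 0 + 0 + 0 + 1 + 0 = 1 ≡ 1 (mod 2).
  s_2 = 1 + 0 + 0 + 1 + 0 + 0 + 1 + 0 = 3 ≡ 1 (mod 2).
  s_3 = 1 + 0 + 0 + 1 + 0 + 0 + 1 + 0 = 3 ≡ 1 (mod 2).
  s_4 = 0 + 0 + 0 + 1 + 0 + 0 + 0 + 0 = 1 ≡ 1 (mod 2).
s = (1, 1, 1, 1)^T — this equals column 15 of H (binary 1111), so error is at position 15.
Correct: flip bit 15 of r = 010100100000010 to get c = 010100100000011.
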